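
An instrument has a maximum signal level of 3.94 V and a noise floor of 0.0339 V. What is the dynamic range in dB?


Dynamic range = 20 * log10(Vmax / Vnoise).
DR = 20 * log10(3.94 / 0.0339)
DR = 20 * log10(116.22)
DR = 41.31 dB

41.31 dB


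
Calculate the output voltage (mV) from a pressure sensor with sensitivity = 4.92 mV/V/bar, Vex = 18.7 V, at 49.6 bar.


Output = sensitivity * Vex * P.
Vout = 4.92 * 18.7 * 49.6
Vout = 92.004 * 49.6
Vout = 4563.4 mV

4563.4 mV


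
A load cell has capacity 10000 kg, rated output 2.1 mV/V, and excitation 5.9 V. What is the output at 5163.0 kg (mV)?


Vout = rated_output * Vex * (load / capacity).
Vout = 2.1 * 5.9 * (5163.0 / 10000)
Vout = 2.1 * 5.9 * 0.5163
Vout = 6.397 mV

6.397 mV


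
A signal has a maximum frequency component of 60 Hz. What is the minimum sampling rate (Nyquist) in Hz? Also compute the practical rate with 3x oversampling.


By Nyquist theorem, fs_min = 2 * fmax.
fs_min = 2 * 60 = 120 Hz
Practical rate = 3 * fs_min = 3 * 120 = 360 Hz

fs_min = 120 Hz, fs_practical = 360 Hz


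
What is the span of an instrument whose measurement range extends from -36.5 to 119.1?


Span = upper range - lower range.
Span = 119.1 - (-36.5)
Span = 155.6

155.6


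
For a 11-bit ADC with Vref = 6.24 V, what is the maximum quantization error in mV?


The maximum quantization error is +/- LSB/2.
LSB = Vref / 2^n = 6.24 / 2048 = 0.00304688 V
Max error = LSB / 2 = 0.00304688 / 2 = 0.00152344 V
Max error = 1.5234 mV

1.5234 mV


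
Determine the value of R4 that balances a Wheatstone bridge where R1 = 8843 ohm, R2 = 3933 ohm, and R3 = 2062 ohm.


At balance: R1*R4 = R2*R3, so R4 = R2*R3/R1.
R4 = 3933 * 2062 / 8843
R4 = 8109846 / 8843
R4 = 917.09 ohm

917.09 ohm


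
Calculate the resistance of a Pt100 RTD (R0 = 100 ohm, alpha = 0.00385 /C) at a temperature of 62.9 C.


The RTD equation: Rt = R0 * (1 + alpha * T).
Rt = 100 * (1 + 0.00385 * 62.9)
Rt = 100 * (1 + 0.242165)
Rt = 100 * 1.242165
Rt = 124.216 ohm

124.216 ohm


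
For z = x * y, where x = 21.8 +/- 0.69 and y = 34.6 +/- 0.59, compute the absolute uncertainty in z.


For a product z = x*y, the relative uncertainty is:
uz/z = sqrt((ux/x)^2 + (uy/y)^2)
Relative uncertainties: ux/x = 0.69/21.8 = 0.031651
uy/y = 0.59/34.6 = 0.017052
z = 21.8 * 34.6 = 754.3
uz = 754.3 * sqrt(0.031651^2 + 0.017052^2) = 27.118

27.118


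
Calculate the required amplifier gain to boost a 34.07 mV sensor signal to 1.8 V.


Gain = Vout / Vin (converting to same units).
G = 1.8 V / 34.07 mV
G = 1800.0 mV / 34.07 mV
G = 52.83

52.83


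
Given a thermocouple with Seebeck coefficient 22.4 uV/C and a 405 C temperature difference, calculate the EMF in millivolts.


The thermocouple output V = sensitivity * dT.
V = 22.4 uV/C * 405 C
V = 9072.0 uV
V = 9.072 mV

9.072 mV


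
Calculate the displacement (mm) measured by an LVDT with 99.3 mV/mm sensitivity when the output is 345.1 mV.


Displacement = Vout / sensitivity.
d = 345.1 / 99.3
d = 3.475 mm

3.475 mm


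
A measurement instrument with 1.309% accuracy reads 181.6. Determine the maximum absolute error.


Absolute error = (accuracy% / 100) * reading.
Error = (1.309 / 100) * 181.6
Error = 0.01309 * 181.6
Error = 2.3771

2.3771


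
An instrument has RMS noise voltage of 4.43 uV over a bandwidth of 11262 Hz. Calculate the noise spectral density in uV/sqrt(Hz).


Noise spectral density = Vrms / sqrt(BW).
NSD = 4.43 / sqrt(11262)
NSD = 4.43 / 106.1226
NSD = 0.0417 uV/sqrt(Hz)

0.0417 uV/sqrt(Hz)


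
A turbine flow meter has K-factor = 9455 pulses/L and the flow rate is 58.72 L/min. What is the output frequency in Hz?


Frequency = K * Q / 60 (converting L/min to L/s).
f = 9455 * 58.72 / 60
f = 555197.6 / 60
f = 9253.29 Hz

9253.29 Hz


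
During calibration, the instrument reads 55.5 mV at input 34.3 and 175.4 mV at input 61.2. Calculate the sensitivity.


Sensitivity = (y2 - y1) / (x2 - x1).
S = (175.4 - 55.5) / (61.2 - 34.3)
S = 119.9 / 26.9
S = 4.4572 mV/unit

4.4572 mV/unit


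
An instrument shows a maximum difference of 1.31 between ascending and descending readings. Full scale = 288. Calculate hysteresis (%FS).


Hysteresis = (max difference / full scale) * 100%.
H = (1.31 / 288) * 100
H = 0.455 %FS

0.455 %FS


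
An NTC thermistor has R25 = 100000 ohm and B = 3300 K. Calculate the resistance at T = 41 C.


NTC thermistor equation: Rt = R25 * exp(B * (1/T - 1/T25)).
T in Kelvin: 314.15 K, T25 = 298.15 K
1/T - 1/T25 = 1/314.15 - 1/298.15 = -0.00017082
B * (1/T - 1/T25) = 3300 * -0.00017082 = -0.5637
Rt = 100000 * exp(-0.5637) = 56908.9 ohm

56908.9 ohm


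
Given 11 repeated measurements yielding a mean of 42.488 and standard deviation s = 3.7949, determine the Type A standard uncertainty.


The standard uncertainty for Type A evaluation is u = s / sqrt(n).
u = 3.7949 / sqrt(11)
u = 3.7949 / 3.3166
u = 1.1442

1.1442


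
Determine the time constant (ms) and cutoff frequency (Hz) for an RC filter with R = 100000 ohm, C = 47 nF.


Time constant: tau = R * C.
tau = 100000 * 4.70e-08 = 0.0047 s
tau = 4.7 ms
Cutoff frequency: fc = 1 / (2*pi*R*C).
fc = 1 / (2*pi*0.0047) = 33.86 Hz

tau = 4.7 ms, fc = 33.86 Hz


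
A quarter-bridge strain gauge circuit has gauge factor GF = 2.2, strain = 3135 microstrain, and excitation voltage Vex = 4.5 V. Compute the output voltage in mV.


Quarter bridge output: Vout = (GF * epsilon * Vex) / 4.
Vout = (2.2 * 3135e-6 * 4.5) / 4
Vout = 0.0310365 / 4 V
Vout = 0.00775913 V = 7.7591 mV

7.7591 mV


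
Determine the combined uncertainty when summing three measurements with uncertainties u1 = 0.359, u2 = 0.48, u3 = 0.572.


For a sum of independent quantities, uc = sqrt(u1^2 + u2^2 + u3^2).
uc = sqrt(0.359^2 + 0.48^2 + 0.572^2)
uc = sqrt(0.128881 + 0.2304 + 0.327184)
uc = 0.8285

0.8285


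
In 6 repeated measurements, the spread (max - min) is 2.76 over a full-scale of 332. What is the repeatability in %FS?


Repeatability = (spread / full scale) * 100%.
R = (2.76 / 332) * 100
R = 0.831 %FS

0.831 %FS


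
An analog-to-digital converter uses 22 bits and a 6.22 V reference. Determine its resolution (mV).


The resolution (LSB) of an ADC is Vref / 2^n.
LSB = 6.22 / 2^22
LSB = 6.22 / 4194304
LSB = 1.48e-06 V = 0.00148296 mV

0.00148296 mV


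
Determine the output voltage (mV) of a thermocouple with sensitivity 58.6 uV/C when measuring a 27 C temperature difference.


The thermocouple output V = sensitivity * dT.
V = 58.6 uV/C * 27 C
V = 1582.2 uV
V = 1.582 mV

1.582 mV


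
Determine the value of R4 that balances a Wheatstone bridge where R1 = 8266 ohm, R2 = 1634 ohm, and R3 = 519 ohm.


At balance: R1*R4 = R2*R3, so R4 = R2*R3/R1.
R4 = 1634 * 519 / 8266
R4 = 848046 / 8266
R4 = 102.59 ohm

102.59 ohm


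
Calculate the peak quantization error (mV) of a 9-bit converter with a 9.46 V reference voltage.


The maximum quantization error is +/- LSB/2.
LSB = Vref / 2^n = 9.46 / 512 = 0.01847656 V
Max error = LSB / 2 = 0.01847656 / 2 = 0.00923828 V
Max error = 9.2383 mV

9.2383 mV


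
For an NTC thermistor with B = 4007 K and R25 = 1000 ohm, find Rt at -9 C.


NTC thermistor equation: Rt = R25 * exp(B * (1/T - 1/T25)).
T in Kelvin: 264.15 K, T25 = 298.15 K
1/T - 1/T25 = 1/264.15 - 1/298.15 = 0.00043171
B * (1/T - 1/T25) = 4007 * 0.00043171 = 1.7299
Rt = 1000 * exp(1.7299) = 5639.9 ohm

5639.9 ohm


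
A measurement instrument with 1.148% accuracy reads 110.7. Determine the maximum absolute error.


Absolute error = (accuracy% / 100) * reading.
Error = (1.148 / 100) * 110.7
Error = 0.01148 * 110.7
Error = 1.2708

1.2708


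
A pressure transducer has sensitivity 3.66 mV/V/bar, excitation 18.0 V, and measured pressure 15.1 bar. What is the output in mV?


Output = sensitivity * Vex * P.
Vout = 3.66 * 18.0 * 15.1
Vout = 65.88 * 15.1
Vout = 994.79 mV

994.79 mV


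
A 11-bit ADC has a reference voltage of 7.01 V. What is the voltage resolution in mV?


The resolution (LSB) of an ADC is Vref / 2^n.
LSB = 7.01 / 2^11
LSB = 7.01 / 2048
LSB = 0.00342285 V = 3.42285156 mV

3.42285156 mV


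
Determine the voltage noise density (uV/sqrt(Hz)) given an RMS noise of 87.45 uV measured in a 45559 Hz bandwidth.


Noise spectral density = Vrms / sqrt(BW).
NSD = 87.45 / sqrt(45559)
NSD = 87.45 / 213.4455
NSD = 0.4097 uV/sqrt(Hz)

0.4097 uV/sqrt(Hz)


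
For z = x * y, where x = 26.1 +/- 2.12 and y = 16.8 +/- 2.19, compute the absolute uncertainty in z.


For a product z = x*y, the relative uncertainty is:
uz/z = sqrt((ux/x)^2 + (uy/y)^2)
Relative uncertainties: ux/x = 2.12/26.1 = 0.081226
uy/y = 2.19/16.8 = 0.130357
z = 26.1 * 16.8 = 438.5
uz = 438.5 * sqrt(0.081226^2 + 0.130357^2) = 67.347

67.347


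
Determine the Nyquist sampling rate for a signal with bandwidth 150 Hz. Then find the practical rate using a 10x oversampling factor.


By Nyquist theorem, fs_min = 2 * fmax.
fs_min = 2 * 150 = 300 Hz
Practical rate = 10 * fs_min = 10 * 300 = 3000 Hz

fs_min = 300 Hz, fs_practical = 3000 Hz


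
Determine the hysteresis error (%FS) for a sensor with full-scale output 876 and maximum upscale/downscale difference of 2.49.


Hysteresis = (max difference / full scale) * 100%.
H = (2.49 / 876) * 100
H = 0.284 %FS

0.284 %FS


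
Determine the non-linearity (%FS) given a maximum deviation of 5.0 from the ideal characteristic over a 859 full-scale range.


Linearity error = (max deviation / full scale) * 100%.
Linearity = (5.0 / 859) * 100
Linearity = 0.582 %FS

0.582 %FS


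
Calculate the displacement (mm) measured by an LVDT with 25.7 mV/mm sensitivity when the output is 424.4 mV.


Displacement = Vout / sensitivity.
d = 424.4 / 25.7
d = 16.514 mm

16.514 mm


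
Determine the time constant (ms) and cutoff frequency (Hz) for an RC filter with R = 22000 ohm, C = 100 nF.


Time constant: tau = R * C.
tau = 22000 * 1.00e-07 = 0.0022 s
tau = 2.2 ms
Cutoff frequency: fc = 1 / (2*pi*R*C).
fc = 1 / (2*pi*0.0022) = 72.34 Hz

tau = 2.2 ms, fc = 72.34 Hz


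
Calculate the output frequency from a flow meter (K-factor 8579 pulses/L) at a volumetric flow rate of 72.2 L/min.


Frequency = K * Q / 60 (converting L/min to L/s).
f = 8579 * 72.2 / 60
f = 619403.8 / 60
f = 10323.4 Hz

10323.4 Hz


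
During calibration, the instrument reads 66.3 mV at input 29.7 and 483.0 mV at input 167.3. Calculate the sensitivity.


Sensitivity = (y2 - y1) / (x2 - x1).
S = (483.0 - 66.3) / (167.3 - 29.7)
S = 416.7 / 137.6
S = 3.0283 mV/unit

3.0283 mV/unit


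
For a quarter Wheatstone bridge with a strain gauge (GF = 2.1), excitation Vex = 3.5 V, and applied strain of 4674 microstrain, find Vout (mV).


Quarter bridge output: Vout = (GF * epsilon * Vex) / 4.
Vout = (2.1 * 4674e-6 * 3.5) / 4
Vout = 0.0343539 / 4 V
Vout = 0.00858847 V = 8.5885 mV

8.5885 mV


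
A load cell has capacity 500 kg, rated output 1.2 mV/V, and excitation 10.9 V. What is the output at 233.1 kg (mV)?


Vout = rated_output * Vex * (load / capacity).
Vout = 1.2 * 10.9 * (233.1 / 500)
Vout = 1.2 * 10.9 * 0.4662
Vout = 6.098 mV

6.098 mV


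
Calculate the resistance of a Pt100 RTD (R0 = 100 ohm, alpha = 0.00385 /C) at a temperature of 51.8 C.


The RTD equation: Rt = R0 * (1 + alpha * T).
Rt = 100 * (1 + 0.00385 * 51.8)
Rt = 100 * (1 + 0.19943)
Rt = 100 * 1.19943
Rt = 119.943 ohm

119.943 ohm


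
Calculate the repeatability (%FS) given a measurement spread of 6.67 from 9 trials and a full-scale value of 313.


Repeatability = (spread / full scale) * 100%.
R = (6.67 / 313) * 100
R = 2.131 %FS

2.131 %FS


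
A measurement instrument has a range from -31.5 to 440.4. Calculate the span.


Span = upper range - lower range.
Span = 440.4 - (-31.5)
Span = 471.9

471.9


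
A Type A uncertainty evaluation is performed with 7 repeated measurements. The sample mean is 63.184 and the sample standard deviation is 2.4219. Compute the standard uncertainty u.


The standard uncertainty for Type A evaluation is u = s / sqrt(n).
u = 2.4219 / sqrt(7)
u = 2.4219 / 2.6458
u = 0.9154

0.9154


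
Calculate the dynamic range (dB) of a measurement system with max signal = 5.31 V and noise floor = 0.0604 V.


Dynamic range = 20 * log10(Vmax / Vnoise).
DR = 20 * log10(5.31 / 0.0604)
DR = 20 * log10(87.91)
DR = 38.88 dB

38.88 dB


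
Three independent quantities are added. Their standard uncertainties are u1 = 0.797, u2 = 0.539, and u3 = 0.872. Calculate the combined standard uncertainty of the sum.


For a sum of independent quantities, uc = sqrt(u1^2 + u2^2 + u3^2).
uc = sqrt(0.797^2 + 0.539^2 + 0.872^2)
uc = sqrt(0.635209 + 0.290521 + 0.760384)
uc = 1.2985

1.2985


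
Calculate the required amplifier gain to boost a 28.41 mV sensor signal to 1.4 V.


Gain = Vout / Vin (converting to same units).
G = 1.4 V / 28.41 mV
G = 1400.0 mV / 28.41 mV
G = 49.28

49.28


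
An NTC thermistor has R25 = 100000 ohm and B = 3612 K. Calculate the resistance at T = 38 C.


NTC thermistor equation: Rt = R25 * exp(B * (1/T - 1/T25)).
T in Kelvin: 311.15 K, T25 = 298.15 K
1/T - 1/T25 = 1/311.15 - 1/298.15 = -0.00014013
B * (1/T - 1/T25) = 3612 * -0.00014013 = -0.5062
Rt = 100000 * exp(-0.5062) = 60280.7 ohm

60280.7 ohm


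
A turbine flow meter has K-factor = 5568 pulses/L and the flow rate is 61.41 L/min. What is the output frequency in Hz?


Frequency = K * Q / 60 (converting L/min to L/s).
f = 5568 * 61.41 / 60
f = 341930.88 / 60
f = 5698.85 Hz

5698.85 Hz


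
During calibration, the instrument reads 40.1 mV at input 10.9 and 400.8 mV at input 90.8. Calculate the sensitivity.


Sensitivity = (y2 - y1) / (x2 - x1).
S = (400.8 - 40.1) / (90.8 - 10.9)
S = 360.7 / 79.9
S = 4.5144 mV/unit

4.5144 mV/unit


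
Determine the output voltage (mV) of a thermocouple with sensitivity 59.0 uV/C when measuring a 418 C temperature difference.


The thermocouple output V = sensitivity * dT.
V = 59.0 uV/C * 418 C
V = 24662.0 uV
V = 24.662 mV

24.662 mV


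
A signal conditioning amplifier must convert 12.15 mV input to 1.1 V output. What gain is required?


Gain = Vout / Vin (converting to same units).
G = 1.1 V / 12.15 mV
G = 1100.0 mV / 12.15 mV
G = 90.53

90.53


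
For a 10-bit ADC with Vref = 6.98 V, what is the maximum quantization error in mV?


The maximum quantization error is +/- LSB/2.
LSB = Vref / 2^n = 6.98 / 1024 = 0.00681641 V
Max error = LSB / 2 = 0.00681641 / 2 = 0.0034082 V
Max error = 3.4082 mV

3.4082 mV


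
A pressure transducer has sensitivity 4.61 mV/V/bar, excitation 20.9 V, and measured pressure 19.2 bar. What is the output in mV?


Output = sensitivity * Vex * P.
Vout = 4.61 * 20.9 * 19.2
Vout = 96.349 * 19.2
Vout = 1849.9 mV

1849.9 mV


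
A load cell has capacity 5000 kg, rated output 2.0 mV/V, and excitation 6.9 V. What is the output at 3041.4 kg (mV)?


Vout = rated_output * Vex * (load / capacity).
Vout = 2.0 * 6.9 * (3041.4 / 5000)
Vout = 2.0 * 6.9 * 0.60828
Vout = 8.394 mV

8.394 mV


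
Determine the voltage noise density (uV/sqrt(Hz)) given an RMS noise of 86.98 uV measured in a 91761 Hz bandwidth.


Noise spectral density = Vrms / sqrt(BW).
NSD = 86.98 / sqrt(91761)
NSD = 86.98 / 302.9208
NSD = 0.2871 uV/sqrt(Hz)

0.2871 uV/sqrt(Hz)


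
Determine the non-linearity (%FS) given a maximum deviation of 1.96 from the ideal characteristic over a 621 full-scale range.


Linearity error = (max deviation / full scale) * 100%.
Linearity = (1.96 / 621) * 100
Linearity = 0.316 %FS

0.316 %FS


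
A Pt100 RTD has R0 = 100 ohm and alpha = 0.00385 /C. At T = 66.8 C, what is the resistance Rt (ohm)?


The RTD equation: Rt = R0 * (1 + alpha * T).
Rt = 100 * (1 + 0.00385 * 66.8)
Rt = 100 * (1 + 0.25718)
Rt = 100 * 1.25718
Rt = 125.718 ohm

125.718 ohm


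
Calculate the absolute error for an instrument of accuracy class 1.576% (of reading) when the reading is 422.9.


Absolute error = (accuracy% / 100) * reading.
Error = (1.576 / 100) * 422.9
Error = 0.01576 * 422.9
Error = 6.6649

6.6649


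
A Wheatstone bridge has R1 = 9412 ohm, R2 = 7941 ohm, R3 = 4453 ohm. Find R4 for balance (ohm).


At balance: R1*R4 = R2*R3, so R4 = R2*R3/R1.
R4 = 7941 * 4453 / 9412
R4 = 35361273 / 9412
R4 = 3757.04 ohm

3757.04 ohm


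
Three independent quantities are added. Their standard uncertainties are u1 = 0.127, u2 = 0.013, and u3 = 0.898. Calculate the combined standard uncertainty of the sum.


For a sum of independent quantities, uc = sqrt(u1^2 + u2^2 + u3^2).
uc = sqrt(0.127^2 + 0.013^2 + 0.898^2)
uc = sqrt(0.016129 + 0.000169 + 0.806404)
uc = 0.907

0.907


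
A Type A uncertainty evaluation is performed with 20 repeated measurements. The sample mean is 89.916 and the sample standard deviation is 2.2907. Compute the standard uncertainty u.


The standard uncertainty for Type A evaluation is u = s / sqrt(n).
u = 2.2907 / sqrt(20)
u = 2.2907 / 4.4721
u = 0.5122

0.5122


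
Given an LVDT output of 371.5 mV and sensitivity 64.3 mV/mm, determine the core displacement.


Displacement = Vout / sensitivity.
d = 371.5 / 64.3
d = 5.778 mm

5.778 mm


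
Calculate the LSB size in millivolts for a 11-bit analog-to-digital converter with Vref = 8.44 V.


The resolution (LSB) of an ADC is Vref / 2^n.
LSB = 8.44 / 2^11
LSB = 8.44 / 2048
LSB = 0.00412109 V = 4.12109375 mV

4.12109375 mV


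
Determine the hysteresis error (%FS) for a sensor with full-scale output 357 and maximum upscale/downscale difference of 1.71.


Hysteresis = (max difference / full scale) * 100%.
H = (1.71 / 357) * 100
H = 0.479 %FS

0.479 %FS


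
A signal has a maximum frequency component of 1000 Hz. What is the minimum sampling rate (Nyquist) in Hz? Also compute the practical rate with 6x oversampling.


By Nyquist theorem, fs_min = 2 * fmax.
fs_min = 2 * 1000 = 2000 Hz
Practical rate = 6 * fs_min = 6 * 2000 = 12000 Hz

fs_min = 2000 Hz, fs_practical = 12000 Hz


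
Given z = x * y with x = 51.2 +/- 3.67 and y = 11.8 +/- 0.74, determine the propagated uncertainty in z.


For a product z = x*y, the relative uncertainty is:
uz/z = sqrt((ux/x)^2 + (uy/y)^2)
Relative uncertainties: ux/x = 3.67/51.2 = 0.07168
uy/y = 0.74/11.8 = 0.062712
z = 51.2 * 11.8 = 604.2
uz = 604.2 * sqrt(0.07168^2 + 0.062712^2) = 57.541

57.541


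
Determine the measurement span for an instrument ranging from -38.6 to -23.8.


Span = upper range - lower range.
Span = -23.8 - (-38.6)
Span = 14.8

14.8


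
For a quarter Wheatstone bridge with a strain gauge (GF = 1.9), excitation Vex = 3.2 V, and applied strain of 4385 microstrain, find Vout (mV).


Quarter bridge output: Vout = (GF * epsilon * Vex) / 4.
Vout = (1.9 * 4385e-6 * 3.2) / 4
Vout = 0.0266608 / 4 V
Vout = 0.0066652 V = 6.6652 mV

6.6652 mV


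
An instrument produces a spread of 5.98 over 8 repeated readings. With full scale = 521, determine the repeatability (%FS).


Repeatability = (spread / full scale) * 100%.
R = (5.98 / 521) * 100
R = 1.148 %FS

1.148 %FS


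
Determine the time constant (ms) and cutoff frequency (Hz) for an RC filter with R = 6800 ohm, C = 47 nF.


Time constant: tau = R * C.
tau = 6800 * 4.70e-08 = 0.0003196 s
tau = 0.3196 ms
Cutoff frequency: fc = 1 / (2*pi*R*C).
fc = 1 / (2*pi*0.0003196) = 497.98 Hz

tau = 0.3196 ms, fc = 497.98 Hz


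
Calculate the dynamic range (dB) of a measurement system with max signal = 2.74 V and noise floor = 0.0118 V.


Dynamic range = 20 * log10(Vmax / Vnoise).
DR = 20 * log10(2.74 / 0.0118)
DR = 20 * log10(232.2)
DR = 47.32 dB

47.32 dB


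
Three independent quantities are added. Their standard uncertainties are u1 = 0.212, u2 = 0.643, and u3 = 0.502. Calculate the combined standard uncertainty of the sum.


For a sum of independent quantities, uc = sqrt(u1^2 + u2^2 + u3^2).
uc = sqrt(0.212^2 + 0.643^2 + 0.502^2)
uc = sqrt(0.044944 + 0.413449 + 0.252004)
uc = 0.8429

0.8429


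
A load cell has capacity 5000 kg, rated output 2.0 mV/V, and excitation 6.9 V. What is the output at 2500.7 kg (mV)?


Vout = rated_output * Vex * (load / capacity).
Vout = 2.0 * 6.9 * (2500.7 / 5000)
Vout = 2.0 * 6.9 * 0.50014
Vout = 6.902 mV

6.902 mV


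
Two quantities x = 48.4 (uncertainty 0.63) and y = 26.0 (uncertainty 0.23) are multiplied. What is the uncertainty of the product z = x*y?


For a product z = x*y, the relative uncertainty is:
uz/z = sqrt((ux/x)^2 + (uy/y)^2)
Relative uncertainties: ux/x = 0.63/48.4 = 0.013017
uy/y = 0.23/26.0 = 0.008846
z = 48.4 * 26.0 = 1258.4
uz = 1258.4 * sqrt(0.013017^2 + 0.008846^2) = 19.805

19.805


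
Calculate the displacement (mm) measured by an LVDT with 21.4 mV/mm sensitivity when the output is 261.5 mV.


Displacement = Vout / sensitivity.
d = 261.5 / 21.4
d = 12.22 mm

12.22 mm


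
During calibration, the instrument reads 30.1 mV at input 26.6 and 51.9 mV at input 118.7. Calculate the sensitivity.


Sensitivity = (y2 - y1) / (x2 - x1).
S = (51.9 - 30.1) / (118.7 - 26.6)
S = 21.8 / 92.1
S = 0.2367 mV/unit

0.2367 mV/unit


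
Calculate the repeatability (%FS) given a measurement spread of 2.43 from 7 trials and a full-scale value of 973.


Repeatability = (spread / full scale) * 100%.
R = (2.43 / 973) * 100
R = 0.25 %FS

0.25 %FS


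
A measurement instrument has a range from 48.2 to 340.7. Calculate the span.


Span = upper range - lower range.
Span = 340.7 - (48.2)
Span = 292.5

292.5


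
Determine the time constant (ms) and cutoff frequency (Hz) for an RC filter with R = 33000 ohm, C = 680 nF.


Time constant: tau = R * C.
tau = 33000 * 6.80e-07 = 0.02244 s
tau = 22.44 ms
Cutoff frequency: fc = 1 / (2*pi*R*C).
fc = 1 / (2*pi*0.02244) = 7.09 Hz

tau = 22.44 ms, fc = 7.09 Hz


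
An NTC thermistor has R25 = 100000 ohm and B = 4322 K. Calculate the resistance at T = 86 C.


NTC thermistor equation: Rt = R25 * exp(B * (1/T - 1/T25)).
T in Kelvin: 359.15 K, T25 = 298.15 K
1/T - 1/T25 = 1/359.15 - 1/298.15 = -0.00056966
B * (1/T - 1/T25) = 4322 * -0.00056966 = -2.4621
Rt = 100000 * exp(-2.4621) = 8525.7 ohm

8525.7 ohm


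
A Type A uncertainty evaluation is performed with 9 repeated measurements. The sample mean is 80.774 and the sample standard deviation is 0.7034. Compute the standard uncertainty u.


The standard uncertainty for Type A evaluation is u = s / sqrt(n).
u = 0.7034 / sqrt(9)
u = 0.7034 / 3.0
u = 0.2345

0.2345


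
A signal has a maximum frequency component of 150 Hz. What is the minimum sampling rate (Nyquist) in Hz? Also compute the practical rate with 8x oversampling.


By Nyquist theorem, fs_min = 2 * fmax.
fs_min = 2 * 150 = 300 Hz
Practical rate = 8 * fs_min = 8 * 300 = 2400 Hz

fs_min = 300 Hz, fs_practical = 2400 Hz


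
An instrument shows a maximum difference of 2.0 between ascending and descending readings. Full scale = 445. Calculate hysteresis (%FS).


Hysteresis = (max difference / full scale) * 100%.
H = (2.0 / 445) * 100
H = 0.449 %FS

0.449 %FS


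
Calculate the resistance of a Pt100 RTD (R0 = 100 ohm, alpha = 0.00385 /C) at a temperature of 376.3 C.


The RTD equation: Rt = R0 * (1 + alpha * T).
Rt = 100 * (1 + 0.00385 * 376.3)
Rt = 100 * (1 + 1.448755)
Rt = 100 * 2.448755
Rt = 244.876 ohm

244.876 ohm


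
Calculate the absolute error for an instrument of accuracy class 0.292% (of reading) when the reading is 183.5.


Absolute error = (accuracy% / 100) * reading.
Error = (0.292 / 100) * 183.5
Error = 0.00292 * 183.5
Error = 0.5358

0.5358


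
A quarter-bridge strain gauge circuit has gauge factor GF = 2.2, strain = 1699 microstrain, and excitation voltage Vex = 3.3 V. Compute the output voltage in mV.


Quarter bridge output: Vout = (GF * epsilon * Vex) / 4.
Vout = (2.2 * 1699e-6 * 3.3) / 4
Vout = 0.01233474 / 4 V
Vout = 0.00308368 V = 3.0837 mV

3.0837 mV


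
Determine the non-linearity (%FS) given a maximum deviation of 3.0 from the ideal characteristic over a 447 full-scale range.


Linearity error = (max deviation / full scale) * 100%.
Linearity = (3.0 / 447) * 100
Linearity = 0.671 %FS

0.671 %FS


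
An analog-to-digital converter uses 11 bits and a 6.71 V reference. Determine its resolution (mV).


The resolution (LSB) of an ADC is Vref / 2^n.
LSB = 6.71 / 2^11
LSB = 6.71 / 2048
LSB = 0.00327637 V = 3.27636719 mV

3.27636719 mV


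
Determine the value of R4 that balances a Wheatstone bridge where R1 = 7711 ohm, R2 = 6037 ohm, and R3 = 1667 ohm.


At balance: R1*R4 = R2*R3, so R4 = R2*R3/R1.
R4 = 6037 * 1667 / 7711
R4 = 10063679 / 7711
R4 = 1305.11 ohm

1305.11 ohm


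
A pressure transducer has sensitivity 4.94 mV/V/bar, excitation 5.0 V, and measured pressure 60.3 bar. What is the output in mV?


Output = sensitivity * Vex * P.
Vout = 4.94 * 5.0 * 60.3
Vout = 24.7 * 60.3
Vout = 1489.41 mV

1489.41 mV


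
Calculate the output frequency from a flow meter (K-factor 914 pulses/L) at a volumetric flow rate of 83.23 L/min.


Frequency = K * Q / 60 (converting L/min to L/s).
f = 914 * 83.23 / 60
f = 76072.22 / 60
f = 1267.87 Hz

1267.87 Hz


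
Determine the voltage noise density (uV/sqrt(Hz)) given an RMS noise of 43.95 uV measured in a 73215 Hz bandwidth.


Noise spectral density = Vrms / sqrt(BW).
NSD = 43.95 / sqrt(73215)
NSD = 43.95 / 270.5827
NSD = 0.1624 uV/sqrt(Hz)

0.1624 uV/sqrt(Hz)


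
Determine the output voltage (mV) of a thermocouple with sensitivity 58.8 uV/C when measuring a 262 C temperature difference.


The thermocouple output V = sensitivity * dT.
V = 58.8 uV/C * 262 C
V = 15405.6 uV
V = 15.406 mV

15.406 mV


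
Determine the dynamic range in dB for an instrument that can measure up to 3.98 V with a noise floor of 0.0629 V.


Dynamic range = 20 * log10(Vmax / Vnoise).
DR = 20 * log10(3.98 / 0.0629)
DR = 20 * log10(63.28)
DR = 36.02 dB

36.02 dB


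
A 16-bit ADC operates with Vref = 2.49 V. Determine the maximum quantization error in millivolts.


The maximum quantization error is +/- LSB/2.
LSB = Vref / 2^n = 2.49 / 65536 = 3.799e-05 V
Max error = LSB / 2 = 3.799e-05 / 2 = 1.9e-05 V
Max error = 0.019 mV

0.019 mV


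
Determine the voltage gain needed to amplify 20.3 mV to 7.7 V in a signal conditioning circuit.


Gain = Vout / Vin (converting to same units).
G = 7.7 V / 20.3 mV
G = 7700.0 mV / 20.3 mV
G = 379.31

379.31


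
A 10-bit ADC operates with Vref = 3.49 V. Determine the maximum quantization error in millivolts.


The maximum quantization error is +/- LSB/2.
LSB = Vref / 2^n = 3.49 / 1024 = 0.0034082 V
Max error = LSB / 2 = 0.0034082 / 2 = 0.0017041 V
Max error = 1.7041 mV

1.7041 mV


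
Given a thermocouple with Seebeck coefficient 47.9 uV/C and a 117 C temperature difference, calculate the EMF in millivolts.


The thermocouple output V = sensitivity * dT.
V = 47.9 uV/C * 117 C
V = 5604.3 uV
V = 5.604 mV

5.604 mV


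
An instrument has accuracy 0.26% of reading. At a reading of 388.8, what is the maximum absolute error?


Absolute error = (accuracy% / 100) * reading.
Error = (0.26 / 100) * 388.8
Error = 0.0026 * 388.8
Error = 1.0109

1.0109


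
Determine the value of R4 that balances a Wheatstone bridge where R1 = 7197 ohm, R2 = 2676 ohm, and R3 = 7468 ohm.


At balance: R1*R4 = R2*R3, so R4 = R2*R3/R1.
R4 = 2676 * 7468 / 7197
R4 = 19984368 / 7197
R4 = 2776.76 ohm

2776.76 ohm


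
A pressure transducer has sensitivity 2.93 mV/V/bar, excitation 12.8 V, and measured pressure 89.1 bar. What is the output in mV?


Output = sensitivity * Vex * P.
Vout = 2.93 * 12.8 * 89.1
Vout = 37.504 * 89.1
Vout = 3341.61 mV

3341.61 mV


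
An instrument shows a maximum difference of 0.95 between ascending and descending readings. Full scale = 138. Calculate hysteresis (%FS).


Hysteresis = (max difference / full scale) * 100%.
H = (0.95 / 138) * 100
H = 0.688 %FS

0.688 %FS


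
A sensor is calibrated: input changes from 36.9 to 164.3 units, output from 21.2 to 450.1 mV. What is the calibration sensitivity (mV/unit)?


Sensitivity = (y2 - y1) / (x2 - x1).
S = (450.1 - 21.2) / (164.3 - 36.9)
S = 428.9 / 127.4
S = 3.3666 mV/unit

3.3666 mV/unit


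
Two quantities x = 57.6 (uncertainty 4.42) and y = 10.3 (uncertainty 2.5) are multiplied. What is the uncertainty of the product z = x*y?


For a product z = x*y, the relative uncertainty is:
uz/z = sqrt((ux/x)^2 + (uy/y)^2)
Relative uncertainties: ux/x = 4.42/57.6 = 0.076736
uy/y = 2.5/10.3 = 0.242718
z = 57.6 * 10.3 = 593.3
uz = 593.3 * sqrt(0.076736^2 + 0.242718^2) = 151.025

151.025


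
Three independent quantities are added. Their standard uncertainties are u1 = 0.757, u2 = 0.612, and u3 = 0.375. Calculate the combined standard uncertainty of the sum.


For a sum of independent quantities, uc = sqrt(u1^2 + u2^2 + u3^2).
uc = sqrt(0.757^2 + 0.612^2 + 0.375^2)
uc = sqrt(0.573049 + 0.374544 + 0.140625)
uc = 1.0432

1.0432


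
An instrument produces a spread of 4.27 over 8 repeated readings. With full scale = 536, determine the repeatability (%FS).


Repeatability = (spread / full scale) * 100%.
R = (4.27 / 536) * 100
R = 0.797 %FS

0.797 %FS


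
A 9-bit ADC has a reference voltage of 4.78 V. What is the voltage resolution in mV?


The resolution (LSB) of an ADC is Vref / 2^n.
LSB = 4.78 / 2^9
LSB = 4.78 / 512
LSB = 0.00933594 V = 9.3359375 mV

9.3359375 mV


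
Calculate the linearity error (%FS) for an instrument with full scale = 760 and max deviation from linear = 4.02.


Linearity error = (max deviation / full scale) * 100%.
Linearity = (4.02 / 760) * 100
Linearity = 0.529 %FS

0.529 %FS


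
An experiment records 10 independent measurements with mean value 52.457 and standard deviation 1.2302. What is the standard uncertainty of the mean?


The standard uncertainty for Type A evaluation is u = s / sqrt(n).
u = 1.2302 / sqrt(10)
u = 1.2302 / 3.1623
u = 0.389

0.389


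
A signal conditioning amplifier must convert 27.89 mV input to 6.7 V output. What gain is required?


Gain = Vout / Vin (converting to same units).
G = 6.7 V / 27.89 mV
G = 6700.0 mV / 27.89 mV
G = 240.23

240.23


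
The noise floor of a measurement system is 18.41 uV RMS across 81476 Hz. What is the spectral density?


Noise spectral density = Vrms / sqrt(BW).
NSD = 18.41 / sqrt(81476)
NSD = 18.41 / 285.44
NSD = 0.0645 uV/sqrt(Hz)

0.0645 uV/sqrt(Hz)


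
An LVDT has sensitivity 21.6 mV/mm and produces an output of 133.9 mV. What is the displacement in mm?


Displacement = Vout / sensitivity.
d = 133.9 / 21.6
d = 6.199 mm

6.199 mm


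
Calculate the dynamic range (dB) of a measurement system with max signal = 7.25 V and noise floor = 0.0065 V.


Dynamic range = 20 * log10(Vmax / Vnoise).
DR = 20 * log10(7.25 / 0.0065)
DR = 20 * log10(1115.38)
DR = 60.95 dB

60.95 dB


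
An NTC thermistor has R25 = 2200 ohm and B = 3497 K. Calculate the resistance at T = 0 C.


NTC thermistor equation: Rt = R25 * exp(B * (1/T - 1/T25)).
T in Kelvin: 273.15 K, T25 = 298.15 K
1/T - 1/T25 = 1/273.15 - 1/298.15 = 0.00030698
B * (1/T - 1/T25) = 3497 * 0.00030698 = 1.0735
Rt = 2200 * exp(1.0735) = 6436.3 ohm

6436.3 ohm


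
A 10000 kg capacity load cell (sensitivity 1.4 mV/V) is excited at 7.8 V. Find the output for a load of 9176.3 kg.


Vout = rated_output * Vex * (load / capacity).
Vout = 1.4 * 7.8 * (9176.3 / 10000)
Vout = 1.4 * 7.8 * 0.91763
Vout = 10.021 mV

10.021 mV


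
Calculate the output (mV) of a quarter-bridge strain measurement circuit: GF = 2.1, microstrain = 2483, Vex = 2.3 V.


Quarter bridge output: Vout = (GF * epsilon * Vex) / 4.
Vout = (2.1 * 2483e-6 * 2.3) / 4
Vout = 0.01199289 / 4 V
Vout = 0.00299822 V = 2.9982 mV

2.9982 mV


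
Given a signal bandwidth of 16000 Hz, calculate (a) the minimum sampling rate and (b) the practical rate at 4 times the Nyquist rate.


By Nyquist theorem, fs_min = 2 * fmax.
fs_min = 2 * 16000 = 32000 Hz
Practical rate = 4 * fs_min = 4 * 32000 = 128000 Hz

fs_min = 32000 Hz, fs_practical = 128000 Hz


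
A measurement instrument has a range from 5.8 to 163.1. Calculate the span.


Span = upper range - lower range.
Span = 163.1 - (5.8)
Span = 157.3

157.3


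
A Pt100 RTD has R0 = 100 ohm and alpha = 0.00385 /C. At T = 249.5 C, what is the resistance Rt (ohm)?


The RTD equation: Rt = R0 * (1 + alpha * T).
Rt = 100 * (1 + 0.00385 * 249.5)
Rt = 100 * (1 + 0.960575)
Rt = 100 * 1.960575
Rt = 196.058 ohm

196.058 ohm


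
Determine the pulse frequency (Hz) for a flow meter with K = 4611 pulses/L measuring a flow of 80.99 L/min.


Frequency = K * Q / 60 (converting L/min to L/s).
f = 4611 * 80.99 / 60
f = 373444.89 / 60
f = 6224.08 Hz

6224.08 Hz


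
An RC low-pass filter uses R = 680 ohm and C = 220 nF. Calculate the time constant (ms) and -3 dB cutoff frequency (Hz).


Time constant: tau = R * C.
tau = 680 * 2.20e-07 = 0.0001496 s
tau = 0.1496 ms
Cutoff frequency: fc = 1 / (2*pi*R*C).
fc = 1 / (2*pi*0.0001496) = 1063.87 Hz

tau = 0.1496 ms, fc = 1063.87 Hz


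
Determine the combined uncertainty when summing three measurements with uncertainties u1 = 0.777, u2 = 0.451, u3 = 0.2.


For a sum of independent quantities, uc = sqrt(u1^2 + u2^2 + u3^2).
uc = sqrt(0.777^2 + 0.451^2 + 0.2^2)
uc = sqrt(0.603729 + 0.203401 + 0.04)
uc = 0.9204

0.9204


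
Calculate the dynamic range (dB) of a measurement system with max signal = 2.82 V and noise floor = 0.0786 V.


Dynamic range = 20 * log10(Vmax / Vnoise).
DR = 20 * log10(2.82 / 0.0786)
DR = 20 * log10(35.88)
DR = 31.1 dB

31.1 dB


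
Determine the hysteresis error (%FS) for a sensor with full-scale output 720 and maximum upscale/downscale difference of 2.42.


Hysteresis = (max difference / full scale) * 100%.
H = (2.42 / 720) * 100
H = 0.336 %FS

0.336 %FS


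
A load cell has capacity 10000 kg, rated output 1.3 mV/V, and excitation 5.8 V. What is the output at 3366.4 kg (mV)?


Vout = rated_output * Vex * (load / capacity).
Vout = 1.3 * 5.8 * (3366.4 / 10000)
Vout = 1.3 * 5.8 * 0.33664
Vout = 2.538 mV

2.538 mV


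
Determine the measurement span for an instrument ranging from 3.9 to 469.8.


Span = upper range - lower range.
Span = 469.8 - (3.9)
Span = 465.9

465.9


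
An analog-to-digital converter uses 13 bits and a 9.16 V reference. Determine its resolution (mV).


The resolution (LSB) of an ADC is Vref / 2^n.
LSB = 9.16 / 2^13
LSB = 9.16 / 8192
LSB = 0.00111816 V = 1.11816406 mV

1.11816406 mV


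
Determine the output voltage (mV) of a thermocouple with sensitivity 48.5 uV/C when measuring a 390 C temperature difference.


The thermocouple output V = sensitivity * dT.
V = 48.5 uV/C * 390 C
V = 18915.0 uV
V = 18.915 mV

18.915 mV


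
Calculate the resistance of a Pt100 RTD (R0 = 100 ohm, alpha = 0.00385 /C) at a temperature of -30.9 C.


The RTD equation: Rt = R0 * (1 + alpha * T).
Rt = 100 * (1 + 0.00385 * -30.9)
Rt = 100 * (1 + -0.118965)
Rt = 100 * 0.881035
Rt = 88.103 ohm

88.103 ohm


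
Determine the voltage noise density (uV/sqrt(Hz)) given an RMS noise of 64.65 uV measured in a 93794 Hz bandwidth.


Noise spectral density = Vrms / sqrt(BW).
NSD = 64.65 / sqrt(93794)
NSD = 64.65 / 306.2581
NSD = 0.2111 uV/sqrt(Hz)

0.2111 uV/sqrt(Hz)


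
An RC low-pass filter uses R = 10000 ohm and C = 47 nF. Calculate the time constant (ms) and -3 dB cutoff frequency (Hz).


Time constant: tau = R * C.
tau = 10000 * 4.70e-08 = 0.00047 s
tau = 0.47 ms
Cutoff frequency: fc = 1 / (2*pi*R*C).
fc = 1 / (2*pi*0.00047) = 338.63 Hz

tau = 0.47 ms, fc = 338.63 Hz


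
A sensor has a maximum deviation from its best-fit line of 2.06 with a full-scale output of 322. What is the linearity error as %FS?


Linearity error = (max deviation / full scale) * 100%.
Linearity = (2.06 / 322) * 100
Linearity = 0.64 %FS

0.64 %FS


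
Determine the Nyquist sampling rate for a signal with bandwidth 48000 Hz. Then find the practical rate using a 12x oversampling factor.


By Nyquist theorem, fs_min = 2 * fmax.
fs_min = 2 * 48000 = 96000 Hz
Practical rate = 12 * fs_min = 12 * 96000 = 1152000 Hz

fs_min = 96000 Hz, fs_practical = 1152000 Hz


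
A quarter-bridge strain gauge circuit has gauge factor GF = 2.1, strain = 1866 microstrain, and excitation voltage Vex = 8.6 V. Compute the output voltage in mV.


Quarter bridge output: Vout = (GF * epsilon * Vex) / 4.
Vout = (2.1 * 1866e-6 * 8.6) / 4
Vout = 0.03369996 / 4 V
Vout = 0.00842499 V = 8.425 mV

8.425 mV


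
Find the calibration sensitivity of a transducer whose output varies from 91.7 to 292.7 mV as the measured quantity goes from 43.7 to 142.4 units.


Sensitivity = (y2 - y1) / (x2 - x1).
S = (292.7 - 91.7) / (142.4 - 43.7)
S = 201.0 / 98.7
S = 2.0365 mV/unit

2.0365 mV/unit


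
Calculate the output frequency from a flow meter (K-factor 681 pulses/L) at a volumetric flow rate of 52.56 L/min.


Frequency = K * Q / 60 (converting L/min to L/s).
f = 681 * 52.56 / 60
f = 35793.36 / 60
f = 596.56 Hz

596.56 Hz


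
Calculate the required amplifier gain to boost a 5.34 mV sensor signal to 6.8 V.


Gain = Vout / Vin (converting to same units).
G = 6.8 V / 5.34 mV
G = 6800.0 mV / 5.34 mV
G = 1273.41

1273.41


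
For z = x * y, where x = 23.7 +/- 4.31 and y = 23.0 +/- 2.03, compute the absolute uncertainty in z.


For a product z = x*y, the relative uncertainty is:
uz/z = sqrt((ux/x)^2 + (uy/y)^2)
Relative uncertainties: ux/x = 4.31/23.7 = 0.181857
uy/y = 2.03/23.0 = 0.088261
z = 23.7 * 23.0 = 545.1
uz = 545.1 * sqrt(0.181857^2 + 0.088261^2) = 110.188

110.188


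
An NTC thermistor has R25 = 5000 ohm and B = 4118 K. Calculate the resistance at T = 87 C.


NTC thermistor equation: Rt = R25 * exp(B * (1/T - 1/T25)).
T in Kelvin: 360.15 K, T25 = 298.15 K
1/T - 1/T25 = 1/360.15 - 1/298.15 = -0.0005774
B * (1/T - 1/T25) = 4118 * -0.0005774 = -2.3777
Rt = 5000 * exp(-2.3777) = 463.8 ohm

463.8 ohm


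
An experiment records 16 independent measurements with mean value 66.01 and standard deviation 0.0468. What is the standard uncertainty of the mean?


The standard uncertainty for Type A evaluation is u = s / sqrt(n).
u = 0.0468 / sqrt(16)
u = 0.0468 / 4.0
u = 0.0117

0.0117


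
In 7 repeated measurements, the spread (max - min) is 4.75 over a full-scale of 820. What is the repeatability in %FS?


Repeatability = (spread / full scale) * 100%.
R = (4.75 / 820) * 100
R = 0.579 %FS

0.579 %FS


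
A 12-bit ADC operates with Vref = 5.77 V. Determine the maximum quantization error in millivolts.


The maximum quantization error is +/- LSB/2.
LSB = Vref / 2^n = 5.77 / 4096 = 0.00140869 V
Max error = LSB / 2 = 0.00140869 / 2 = 0.00070435 V
Max error = 0.7043 mV

0.7043 mV


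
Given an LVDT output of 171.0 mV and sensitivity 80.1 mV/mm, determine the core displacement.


Displacement = Vout / sensitivity.
d = 171.0 / 80.1
d = 2.135 mm

2.135 mm


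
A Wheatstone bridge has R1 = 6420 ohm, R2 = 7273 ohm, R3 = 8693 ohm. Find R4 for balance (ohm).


At balance: R1*R4 = R2*R3, so R4 = R2*R3/R1.
R4 = 7273 * 8693 / 6420
R4 = 63224189 / 6420
R4 = 9848.0 ohm

9848.0 ohm


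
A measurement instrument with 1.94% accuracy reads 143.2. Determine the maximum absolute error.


Absolute error = (accuracy% / 100) * reading.
Error = (1.94 / 100) * 143.2
Error = 0.0194 * 143.2
Error = 2.7781

2.7781


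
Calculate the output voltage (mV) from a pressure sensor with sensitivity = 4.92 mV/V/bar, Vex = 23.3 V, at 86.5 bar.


Output = sensitivity * Vex * P.
Vout = 4.92 * 23.3 * 86.5
Vout = 114.636 * 86.5
Vout = 9916.01 mV

9916.01 mV


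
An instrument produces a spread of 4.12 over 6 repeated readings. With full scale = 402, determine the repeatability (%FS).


Repeatability = (spread / full scale) * 100%.
R = (4.12 / 402) * 100
R = 1.025 %FS

1.025 %FS


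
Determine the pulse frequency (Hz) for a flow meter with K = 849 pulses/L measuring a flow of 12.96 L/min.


Frequency = K * Q / 60 (converting L/min to L/s).
f = 849 * 12.96 / 60
f = 11003.04 / 60
f = 183.38 Hz

183.38 Hz
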